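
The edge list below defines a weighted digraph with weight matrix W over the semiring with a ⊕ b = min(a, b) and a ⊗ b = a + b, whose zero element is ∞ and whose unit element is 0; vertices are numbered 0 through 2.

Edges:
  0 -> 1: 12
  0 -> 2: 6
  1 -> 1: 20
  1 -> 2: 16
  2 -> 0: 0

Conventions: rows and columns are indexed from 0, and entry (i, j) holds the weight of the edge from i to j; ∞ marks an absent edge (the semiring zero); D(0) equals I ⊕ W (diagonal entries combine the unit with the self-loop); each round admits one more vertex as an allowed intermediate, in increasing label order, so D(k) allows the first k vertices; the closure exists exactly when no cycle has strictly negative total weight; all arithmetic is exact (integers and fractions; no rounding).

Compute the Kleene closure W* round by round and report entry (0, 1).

D(0):
  [0, 12, 6]
  [∞, 0, 16]
  [0, ∞, 0]
D(1):
  [0, 12, 6]
  [∞, 0, 16]
  [0, 12, 0]
D(2):
  [0, 12, 6]
  [∞, 0, 16]
  [0, 12, 0]
D(3):
  [0, 12, 6]
  [16, 0, 16]
  [0, 12, 0]
Answer: W*[0][1] = 12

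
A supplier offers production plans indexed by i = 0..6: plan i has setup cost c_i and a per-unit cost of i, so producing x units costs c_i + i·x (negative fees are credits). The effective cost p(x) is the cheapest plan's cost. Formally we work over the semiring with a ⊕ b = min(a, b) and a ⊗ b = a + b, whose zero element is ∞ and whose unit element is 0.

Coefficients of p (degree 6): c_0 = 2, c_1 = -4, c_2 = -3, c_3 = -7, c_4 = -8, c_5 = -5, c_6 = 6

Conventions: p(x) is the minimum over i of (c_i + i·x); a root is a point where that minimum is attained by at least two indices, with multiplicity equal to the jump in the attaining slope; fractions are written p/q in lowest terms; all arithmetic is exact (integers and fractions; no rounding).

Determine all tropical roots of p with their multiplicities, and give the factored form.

hull edge (i=0, c=2) to (i=1, c=-4): slope -6, span 1
hull edge (i=1, c=-4) to (i=3, c=-7): slope -3/2, span 2
hull edge (i=3, c=-7) to (i=4, c=-8): slope -1, span 1
hull edge (i=4, c=-8) to (i=5, c=-5): slope 3, span 1
hull edge (i=5, c=-5) to (i=6, c=6): slope 11, span 1
Factored form: p(x) = 6 ⊗ (x ⊕ (-11)) ⊗ (x ⊕ (-3)) ⊗ (x ⊕ 1) ⊗ (x ⊕ 3/2) ⊗ (x ⊕ 3/2) ⊗ (x ⊕ 6)
Answer: roots = -11 (mult 1), -3 (mult 1), 1 (mult 1), 3/2 (mult 2), 6 (mult 1)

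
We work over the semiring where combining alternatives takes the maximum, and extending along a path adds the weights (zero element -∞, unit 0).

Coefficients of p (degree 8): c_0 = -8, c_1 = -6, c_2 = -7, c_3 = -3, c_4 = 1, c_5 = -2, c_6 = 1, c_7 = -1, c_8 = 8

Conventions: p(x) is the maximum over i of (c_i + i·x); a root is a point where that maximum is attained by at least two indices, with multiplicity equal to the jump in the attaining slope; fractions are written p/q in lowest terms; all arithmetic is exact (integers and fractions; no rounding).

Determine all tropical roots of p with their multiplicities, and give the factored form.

hull edge (i=0, c=-8) to (i=4, c=1): slope 9/4, span 4
hull edge (i=4, c=1) to (i=8, c=8): slope 7/4, span 4
Factored form: p(x) = 8 ⊗ (x ⊕ (-9/4)) ⊗ (x ⊕ (-9/4)) ⊗ (x ⊕ (-9/4)) ⊗ (x ⊕ (-9/4)) ⊗ (x ⊕ (-7/4)) ⊗ (x ⊕ (-7/4)) ⊗ (x ⊕ (-7/4)) ⊗ (x ⊕ (-7/4))
Answer: roots = -9/4 (mult 4), -7/4 (mult 4)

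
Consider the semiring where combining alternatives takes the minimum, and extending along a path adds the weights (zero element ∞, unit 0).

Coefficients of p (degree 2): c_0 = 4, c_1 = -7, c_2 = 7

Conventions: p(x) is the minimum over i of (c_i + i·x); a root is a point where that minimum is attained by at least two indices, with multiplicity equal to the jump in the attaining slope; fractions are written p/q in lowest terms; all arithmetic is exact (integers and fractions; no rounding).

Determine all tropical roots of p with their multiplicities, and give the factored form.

hull edge (i=0, c=4) to (i=1, c=-7): slope -11, span 1
hull edge (i=1, c=-7) to (i=2, c=7): slope 14, span 1
Factored form: p(x) = 7 ⊗ (x ⊕ (-14)) ⊗ (x ⊕ 11)
Answer: roots = -14 (mult 1), 11 (mult 1)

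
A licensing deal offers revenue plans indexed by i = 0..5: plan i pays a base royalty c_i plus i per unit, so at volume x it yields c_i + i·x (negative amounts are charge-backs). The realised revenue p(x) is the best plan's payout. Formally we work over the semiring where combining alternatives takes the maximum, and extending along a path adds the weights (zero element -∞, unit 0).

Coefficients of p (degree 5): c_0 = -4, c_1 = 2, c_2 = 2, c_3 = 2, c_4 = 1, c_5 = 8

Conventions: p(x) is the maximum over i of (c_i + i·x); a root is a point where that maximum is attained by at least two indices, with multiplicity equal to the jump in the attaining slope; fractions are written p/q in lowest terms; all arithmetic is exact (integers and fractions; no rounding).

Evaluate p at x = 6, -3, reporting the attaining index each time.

p(6) = max(-4+0·6=-4, 2+1·6=8, 2+2·6=14, 2+3·6=20, 1+4·6=25, 8+5·6=38) = 38 (attained by i=5)
p(-3) = max(-4+0·(-3)=-4, 2+1·(-3)=-1, 2+2·(-3)=-4, 2+3·(-3)=-7, 1+4·(-3)=-11, 8+5·(-3)=-7) = -1 (attained by i=1)
Answer: p(6) = 38; p(-3) = -1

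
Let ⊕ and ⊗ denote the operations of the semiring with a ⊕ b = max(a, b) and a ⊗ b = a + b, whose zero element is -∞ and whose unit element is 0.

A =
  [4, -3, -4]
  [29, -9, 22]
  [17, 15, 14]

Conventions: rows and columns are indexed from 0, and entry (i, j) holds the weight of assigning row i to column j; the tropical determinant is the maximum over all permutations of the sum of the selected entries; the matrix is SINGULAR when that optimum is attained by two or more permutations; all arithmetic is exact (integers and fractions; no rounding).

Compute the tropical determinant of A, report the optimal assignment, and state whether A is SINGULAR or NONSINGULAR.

σ = (0, 1, 2): 4 + (-9) + 14 = 9
σ = (0, 2, 1): 4 + 22 + 15 = 41
σ = (1, 0, 2): (-3) + 29 + 14 = 40
σ = (1, 2, 0): (-3) + 22 + 17 = 36
σ = (2, 0, 1): (-4) + 29 + 15 = 40
σ = (2, 1, 0): (-4) + (-9) + 17 = 4
Optimal value attained by: σ = (0, 2, 1).
Answer: det⊕(A) = 41; verdict: NONSINGULAR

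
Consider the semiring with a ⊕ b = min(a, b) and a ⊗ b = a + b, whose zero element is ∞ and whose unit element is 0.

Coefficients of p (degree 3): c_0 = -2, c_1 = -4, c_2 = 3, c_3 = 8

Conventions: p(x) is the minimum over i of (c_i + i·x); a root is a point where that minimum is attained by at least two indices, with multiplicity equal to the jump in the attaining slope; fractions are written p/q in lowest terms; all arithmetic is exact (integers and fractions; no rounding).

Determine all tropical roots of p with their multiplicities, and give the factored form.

hull edge (i=0, c=-2) to (i=1, c=-4): slope -2, span 1
hull edge (i=1, c=-4) to (i=3, c=8): slope 6, span 2
Factored form: p(x) = 8 ⊗ (x ⊕ (-6)) ⊗ (x ⊕ (-6)) ⊗ (x ⊕ 2)
Answer: roots = -6 (mult 2), 2 (mult 1)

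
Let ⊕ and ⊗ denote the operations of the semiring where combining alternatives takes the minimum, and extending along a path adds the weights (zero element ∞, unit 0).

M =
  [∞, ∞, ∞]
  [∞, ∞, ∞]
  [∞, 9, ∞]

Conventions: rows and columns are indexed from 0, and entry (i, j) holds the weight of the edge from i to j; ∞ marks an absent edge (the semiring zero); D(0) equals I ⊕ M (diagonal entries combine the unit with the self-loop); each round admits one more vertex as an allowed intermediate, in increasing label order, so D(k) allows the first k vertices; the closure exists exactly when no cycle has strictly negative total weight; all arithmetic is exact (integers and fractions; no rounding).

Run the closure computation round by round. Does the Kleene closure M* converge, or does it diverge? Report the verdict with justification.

D(0):
  [0, ∞, ∞]
  [∞, 0, ∞]
  [∞, 9, 0]
D(1):
  [0, ∞, ∞]
  [∞, 0, ∞]
  [∞, 9, 0]
D(2):
  [0, ∞, ∞]
  [∞, 0, ∞]
  [∞, 9, 0]
D(3):
  [0, ∞, ∞]
  [∞, 0, ∞]
  [∞, 9, 0]
Key observation: every diagonal entry stays at the unit through all rounds, so no improving cycle exists.
Answer: CONVERGES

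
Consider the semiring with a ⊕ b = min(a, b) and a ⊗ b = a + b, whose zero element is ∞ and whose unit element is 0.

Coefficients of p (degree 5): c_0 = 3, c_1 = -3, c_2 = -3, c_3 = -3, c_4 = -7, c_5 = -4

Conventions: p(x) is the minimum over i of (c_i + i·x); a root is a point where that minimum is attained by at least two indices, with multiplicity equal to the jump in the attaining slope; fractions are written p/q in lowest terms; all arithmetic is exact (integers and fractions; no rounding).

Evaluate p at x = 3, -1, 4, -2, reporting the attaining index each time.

p(3) = min(3+0·3=3, -3+1·3=0, -3+2·3=3, -3+3·3=6, -7+4·3=5, -4+5·3=11) = 0 (attained by i=1)
p(-1) = min(3+0·(-1)=3, -3+1·(-1)=-4, -3+2·(-1)=-5, -3+3·(-1)=-6, -7+4·(-1)=-11, -4+5·(-1)=-9) = -11 (attained by i=4)
p(4) = min(3+0·4=3, -3+1·4=1, -3+2·4=5, -3+3·4=9, -7+4·4=9, -4+5·4=16) = 1 (attained by i=1)
p(-2) = min(3+0·(-2)=3, -3+1·(-2)=-5, -3+2·(-2)=-7, -3+3·(-2)=-9, -7+4·(-2)=-15, -4+5·(-2)=-14) = -15 (attained by i=4)
Answer: p(3) = 0; p(-1) = -11; p(4) = 1; p(-2) = -15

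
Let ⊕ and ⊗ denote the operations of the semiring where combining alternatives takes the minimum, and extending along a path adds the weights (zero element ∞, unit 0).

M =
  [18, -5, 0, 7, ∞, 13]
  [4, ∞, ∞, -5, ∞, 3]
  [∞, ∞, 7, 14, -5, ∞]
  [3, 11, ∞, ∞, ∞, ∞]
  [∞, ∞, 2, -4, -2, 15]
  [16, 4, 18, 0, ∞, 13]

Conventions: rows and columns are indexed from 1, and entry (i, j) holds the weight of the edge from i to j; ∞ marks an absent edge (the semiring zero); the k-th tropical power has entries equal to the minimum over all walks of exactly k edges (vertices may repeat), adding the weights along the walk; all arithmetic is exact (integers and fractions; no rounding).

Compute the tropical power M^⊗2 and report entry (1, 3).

M^⊗2:
  [-1, 13, 7, -10, -5, -2]
  [-2, -1, 4, 3, ∞, 16]
  [17, 25, -3, -9, -7, 10]
  [15, -2, 3, 6, ∞, 14]
  [-1, 7, 0, -6, -4, 13]
  [3, 11, 16, -1, 13, 7]
Key observation: the optimum is the walk 1->3->3, with weight 0 + 7 = 7.
Optimal value attained by: walk 1->3->3.
Answer: (M^⊗2)[1][3] = 7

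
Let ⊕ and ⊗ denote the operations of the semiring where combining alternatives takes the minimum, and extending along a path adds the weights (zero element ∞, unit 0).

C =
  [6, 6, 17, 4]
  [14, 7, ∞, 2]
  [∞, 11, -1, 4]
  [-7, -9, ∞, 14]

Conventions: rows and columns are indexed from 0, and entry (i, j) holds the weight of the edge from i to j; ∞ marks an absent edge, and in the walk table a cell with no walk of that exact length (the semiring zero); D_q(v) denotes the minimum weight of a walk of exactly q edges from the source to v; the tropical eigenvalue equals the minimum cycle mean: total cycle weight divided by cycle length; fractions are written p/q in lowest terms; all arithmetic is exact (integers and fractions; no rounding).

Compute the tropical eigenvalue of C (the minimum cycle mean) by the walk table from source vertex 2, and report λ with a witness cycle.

q=0: [∞, ∞, 0, ∞]
q=1: [∞, 11, -1, 4]
q=2: [-3, -5, -2, 3]
q=3: [-4, -6, -3, -3]
q=4: [-10, -12, -4, -4]
Optimal cycle mean attained by: cycle 1->3->1, total 2 + (-9), length 2.
Answer: λ = -7/2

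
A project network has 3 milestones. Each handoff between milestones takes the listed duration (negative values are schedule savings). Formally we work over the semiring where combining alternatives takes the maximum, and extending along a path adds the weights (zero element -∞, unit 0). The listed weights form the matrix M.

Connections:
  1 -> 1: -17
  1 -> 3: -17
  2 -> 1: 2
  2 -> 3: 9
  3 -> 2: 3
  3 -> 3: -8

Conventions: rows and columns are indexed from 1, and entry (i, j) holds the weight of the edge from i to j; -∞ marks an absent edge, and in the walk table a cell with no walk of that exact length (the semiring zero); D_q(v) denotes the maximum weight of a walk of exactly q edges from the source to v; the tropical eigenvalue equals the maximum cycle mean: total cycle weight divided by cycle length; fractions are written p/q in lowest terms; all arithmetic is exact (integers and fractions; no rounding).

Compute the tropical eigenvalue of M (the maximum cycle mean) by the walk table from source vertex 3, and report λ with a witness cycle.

q=0: [-∞, -∞, 0]
q=1: [-∞, 3, -8]
q=2: [5, -5, 12]
q=3: [-3, 15, 4]
Optimal cycle mean attained by: cycle 2->3->2, total 9 + 3, length 2.
Answer: λ = 6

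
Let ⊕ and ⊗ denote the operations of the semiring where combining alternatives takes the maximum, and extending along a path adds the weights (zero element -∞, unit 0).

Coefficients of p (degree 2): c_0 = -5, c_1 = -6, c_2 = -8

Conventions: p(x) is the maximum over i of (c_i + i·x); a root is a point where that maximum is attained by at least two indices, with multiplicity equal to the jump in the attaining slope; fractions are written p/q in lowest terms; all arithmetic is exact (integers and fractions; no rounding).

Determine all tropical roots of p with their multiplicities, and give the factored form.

hull edge (i=0, c=-5) to (i=1, c=-6): slope -1, span 1
hull edge (i=1, c=-6) to (i=2, c=-8): slope -2, span 1
Factored form: p(x) = -8 ⊗ (x ⊕ 1) ⊗ (x ⊕ 2)
Answer: roots = 1 (mult 1), 2 (mult 1)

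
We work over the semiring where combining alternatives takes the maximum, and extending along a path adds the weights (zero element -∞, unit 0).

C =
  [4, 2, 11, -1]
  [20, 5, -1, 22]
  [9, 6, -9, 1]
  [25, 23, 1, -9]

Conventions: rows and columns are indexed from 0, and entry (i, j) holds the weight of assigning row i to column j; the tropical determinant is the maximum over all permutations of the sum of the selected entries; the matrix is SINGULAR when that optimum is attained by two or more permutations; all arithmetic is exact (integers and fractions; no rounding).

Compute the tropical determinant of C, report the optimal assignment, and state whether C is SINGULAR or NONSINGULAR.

σ = (0, 1, 2, 3): 4 + 5 + (-9) + (-9) = -9
σ = (0, 1, 3, 2): 4 + 5 + 1 + 1 = 11
σ = (0, 2, 1, 3): 4 + (-1) + 6 + (-9) = 0
σ = (0, 2, 3, 1): 4 + (-1) + 1 + 23 = 27
σ = (0, 3, 1, 2): 4 + 22 + 6 + 1 = 33
σ = (0, 3, 2, 1): 4 + 22 + (-9) + 23 = 40
σ = (1, 0, 2, 3): 2 + 20 + (-9) + (-9) = 4
σ = (1, 0, 3, 2): 2 + 20 + 1 + 1 = 24
σ = (1, 2, 0, 3): 2 + (-1) + 9 + (-9) = 1
σ = (1, 2, 3, 0): 2 + (-1) + 1 + 25 = 27
σ = (1, 3, 0, 2): 2 + 22 + 9 + 1 = 34
σ = (1, 3, 2, 0): 2 + 22 + (-9) + 25 = 40
σ = (2, 0, 1, 3): 11 + 20 + 6 + (-9) = 28
σ = (2, 0, 3, 1): 11 + 20 + 1 + 23 = 55
σ = (2, 1, 0, 3): 11 + 5 + 9 + (-9) = 16
σ = (2, 1, 3, 0): 11 + 5 + 1 + 25 = 42
σ = (2, 3, 0, 1): 11 + 22 + 9 + 23 = 65
σ = (2, 3, 1, 0): 11 + 22 + 6 + 25 = 64
σ = (3, 0, 1, 2): (-1) + 20 + 6 + 1 = 26
σ = (3, 0, 2, 1): (-1) + 20 + (-9) + 23 = 33
σ = (3, 1, 0, 2): (-1) + 5 + 9 + 1 = 14
σ = (3, 1, 2, 0): (-1) + 5 + (-9) + 25 = 20
σ = (3, 2, 0, 1): (-1) + (-1) + 9 + 23 = 30
σ = (3, 2, 1, 0): (-1) + (-1) + 6 + 25 = 29
Optimal value attained by: σ = (2, 3, 0, 1).
Answer: det⊕(C) = 65; verdict: NONSINGULAR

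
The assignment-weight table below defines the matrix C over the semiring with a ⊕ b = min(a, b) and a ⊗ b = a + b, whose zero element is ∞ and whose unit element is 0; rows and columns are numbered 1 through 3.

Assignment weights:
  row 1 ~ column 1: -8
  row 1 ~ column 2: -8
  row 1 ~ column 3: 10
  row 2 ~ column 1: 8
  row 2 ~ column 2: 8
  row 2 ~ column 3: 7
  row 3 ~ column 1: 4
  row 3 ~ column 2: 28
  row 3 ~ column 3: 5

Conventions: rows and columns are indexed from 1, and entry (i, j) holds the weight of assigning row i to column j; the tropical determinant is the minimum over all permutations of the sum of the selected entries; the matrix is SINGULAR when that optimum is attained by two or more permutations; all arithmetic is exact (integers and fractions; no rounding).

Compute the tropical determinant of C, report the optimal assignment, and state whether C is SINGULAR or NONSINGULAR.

σ = (1, 2, 3): (-8) + 8 + 5 = 5
σ = (1, 3, 2): (-8) + 7 + 28 = 27
σ = (2, 1, 3): (-8) + 8 + 5 = 5
σ = (2, 3, 1): (-8) + 7 + 4 = 3
σ = (3, 1, 2): 10 + 8 + 28 = 46
σ = (3, 2, 1): 10 + 8 + 4 = 22
Optimal value attained by: σ = (2, 3, 1).
Answer: det⊕(C) = 3; verdict: NONSINGULAR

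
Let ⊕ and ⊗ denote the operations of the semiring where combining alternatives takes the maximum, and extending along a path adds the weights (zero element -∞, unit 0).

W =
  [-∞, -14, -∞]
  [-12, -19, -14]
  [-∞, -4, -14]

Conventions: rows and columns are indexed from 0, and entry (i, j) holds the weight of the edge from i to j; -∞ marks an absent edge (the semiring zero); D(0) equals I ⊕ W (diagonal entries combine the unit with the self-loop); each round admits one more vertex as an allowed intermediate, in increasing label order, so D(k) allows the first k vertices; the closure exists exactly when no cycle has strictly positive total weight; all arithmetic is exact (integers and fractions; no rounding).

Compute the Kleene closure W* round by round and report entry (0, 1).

D(0):
  [0, -14, -∞]
  [-12, 0, -14]
  [-∞, -4, 0]
D(1):
  [0, -14, -∞]
  [-12, 0, -14]
  [-∞, -4, 0]
D(2):
  [0, -14, -28]
  [-12, 0, -14]
  [-16, -4, 0]
D(3):
  [0, -14, -28]
  [-12, 0, -14]
  [-16, -4, 0]
Answer: W*[0][1] = -14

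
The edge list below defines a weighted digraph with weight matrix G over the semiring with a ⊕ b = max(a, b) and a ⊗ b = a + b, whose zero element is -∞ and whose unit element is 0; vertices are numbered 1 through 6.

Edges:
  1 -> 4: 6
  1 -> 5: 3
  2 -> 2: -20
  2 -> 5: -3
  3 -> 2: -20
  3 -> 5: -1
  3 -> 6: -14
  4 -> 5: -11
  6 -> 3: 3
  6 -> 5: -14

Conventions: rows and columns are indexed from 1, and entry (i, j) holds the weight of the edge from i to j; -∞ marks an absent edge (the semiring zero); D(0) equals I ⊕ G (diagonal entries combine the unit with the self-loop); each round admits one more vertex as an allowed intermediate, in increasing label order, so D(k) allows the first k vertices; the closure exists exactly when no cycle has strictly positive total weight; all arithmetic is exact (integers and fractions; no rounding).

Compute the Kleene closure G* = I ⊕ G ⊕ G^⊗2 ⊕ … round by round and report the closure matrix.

D(0):
  [0, -∞, -∞, 6, 3, -∞]
  [-∞, 0, -∞, -∞, -3, -∞]
  [-∞, -20, 0, -∞, -1, -14]
  [-∞, -∞, -∞, 0, -11, -∞]
  [-∞, -∞, -∞, -∞, 0, -∞]
  [-∞, -∞, 3, -∞, -14, 0]
D(1):
  [0, -∞, -∞, 6, 3, -∞]
  [-∞, 0, -∞, -∞, -3, -∞]
  [-∞, -20, 0, -∞, -1, -14]
  [-∞, -∞, -∞, 0, -11, -∞]
  [-∞, -∞, -∞, -∞, 0, -∞]
  [-∞, -∞, 3, -∞, -14, 0]
D(2):
  [0, -∞, -∞, 6, 3, -∞]
  [-∞, 0, -∞, -∞, -3, -∞]
  [-∞, -20, 0, -∞, -1, -14]
  [-∞, -∞, -∞, 0, -11, -∞]
  [-∞, -∞, -∞, -∞, 0, -∞]
  [-∞, -∞, 3, -∞, -14, 0]
D(3):
  [0, -∞, -∞, 6, 3, -∞]
  [-∞, 0, -∞, -∞, -3, -∞]
  [-∞, -20, 0, -∞, -1, -14]
  [-∞, -∞, -∞, 0, -11, -∞]
  [-∞, -∞, -∞, -∞, 0, -∞]
  [-∞, -17, 3, -∞, 2, 0]
D(4):
  [0, -∞, -∞, 6, 3, -∞]
  [-∞, 0, -∞, -∞, -3, -∞]
  [-∞, -20, 0, -∞, -1, -14]
  [-∞, -∞, -∞, 0, -11, -∞]
  [-∞, -∞, -∞, -∞, 0, -∞]
  [-∞, -17, 3, -∞, 2, 0]
D(5):
  [0, -∞, -∞, 6, 3, -∞]
  [-∞, 0, -∞, -∞, -3, -∞]
  [-∞, -20, 0, -∞, -1, -14]
  [-∞, -∞, -∞, 0, -11, -∞]
  [-∞, -∞, -∞, -∞, 0, -∞]
  [-∞, -17, 3, -∞, 2, 0]
D(6):
  [0, -∞, -∞, 6, 3, -∞]
  [-∞, 0, -∞, -∞, -3, -∞]
  [-∞, -20, 0, -∞, -1, -14]
  [-∞, -∞, -∞, 0, -11, -∞]
  [-∞, -∞, -∞, -∞, 0, -∞]
  [-∞, -17, 3, -∞, 2, 0]
Answer: G* = [[0, -∞, -∞, 6, 3, -∞], [-∞, 0, -∞, -∞, -3, -∞], [-∞, -20, 0, -∞, -1, -14], [-∞, -∞, -∞, 0, -11, -∞], [-∞, -∞, -∞, -∞, 0, -∞], [-∞, -17, 3, -∞, 2, 0]]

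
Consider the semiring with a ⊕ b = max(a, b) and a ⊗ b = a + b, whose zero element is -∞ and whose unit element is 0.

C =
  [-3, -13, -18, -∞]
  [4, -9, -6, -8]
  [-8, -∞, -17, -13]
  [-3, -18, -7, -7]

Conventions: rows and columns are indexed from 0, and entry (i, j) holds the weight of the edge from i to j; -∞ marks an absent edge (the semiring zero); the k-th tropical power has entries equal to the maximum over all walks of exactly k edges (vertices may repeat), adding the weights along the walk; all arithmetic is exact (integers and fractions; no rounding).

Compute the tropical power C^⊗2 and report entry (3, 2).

C^⊗2:
  [-6, -16, -19, -21]
  [1, -9, -14, -15]
  [-11, -21, -20, -20]
  [-6, -16, -14, -14]
Key observation: the optimum is the walk 3->3->2, with weight (-7) + (-7) = -14.
Optimal value attained by: walk 3->3->2.
Answer: (C^⊗2)[3][2] = -14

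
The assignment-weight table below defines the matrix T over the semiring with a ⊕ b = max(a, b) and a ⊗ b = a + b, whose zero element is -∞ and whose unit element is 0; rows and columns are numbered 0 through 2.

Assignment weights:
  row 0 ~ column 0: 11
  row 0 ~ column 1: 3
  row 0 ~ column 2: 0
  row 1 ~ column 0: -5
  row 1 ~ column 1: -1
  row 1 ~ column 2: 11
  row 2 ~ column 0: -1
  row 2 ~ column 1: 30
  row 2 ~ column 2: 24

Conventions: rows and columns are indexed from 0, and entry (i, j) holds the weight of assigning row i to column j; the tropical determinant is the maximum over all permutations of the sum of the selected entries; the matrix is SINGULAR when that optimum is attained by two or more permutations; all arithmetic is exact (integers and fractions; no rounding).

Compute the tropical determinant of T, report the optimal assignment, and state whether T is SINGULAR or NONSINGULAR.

σ = (0, 1, 2): 11 + (-1) + 24 = 34
σ = (0, 2, 1): 11 + 11 + 30 = 52
σ = (1, 0, 2): 3 + (-5) + 24 = 22
σ = (1, 2, 0): 3 + 11 + (-1) = 13
σ = (2, 0, 1): 0 + (-5) + 30 = 25
σ = (2, 1, 0): 0 + (-1) + (-1) = -2
Optimal value attained by: σ = (0, 2, 1).
Answer: det⊕(T) = 52; verdict: NONSINGULAR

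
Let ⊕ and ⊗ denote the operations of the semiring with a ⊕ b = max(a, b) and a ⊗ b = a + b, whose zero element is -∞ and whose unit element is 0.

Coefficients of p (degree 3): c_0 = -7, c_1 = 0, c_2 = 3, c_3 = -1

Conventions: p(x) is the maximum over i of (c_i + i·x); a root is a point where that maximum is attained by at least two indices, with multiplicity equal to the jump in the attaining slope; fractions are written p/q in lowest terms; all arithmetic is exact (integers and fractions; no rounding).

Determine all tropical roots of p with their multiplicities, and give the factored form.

hull edge (i=0, c=-7) to (i=1, c=0): slope 7, span 1
hull edge (i=1, c=0) to (i=2, c=3): slope 3, span 1
hull edge (i=2, c=3) to (i=3, c=-1): slope -4, span 1
Factored form: p(x) = -1 ⊗ (x ⊕ (-7)) ⊗ (x ⊕ (-3)) ⊗ (x ⊕ 4)
Answer: roots = -7 (mult 1), -3 (mult 1), 4 (mult 1)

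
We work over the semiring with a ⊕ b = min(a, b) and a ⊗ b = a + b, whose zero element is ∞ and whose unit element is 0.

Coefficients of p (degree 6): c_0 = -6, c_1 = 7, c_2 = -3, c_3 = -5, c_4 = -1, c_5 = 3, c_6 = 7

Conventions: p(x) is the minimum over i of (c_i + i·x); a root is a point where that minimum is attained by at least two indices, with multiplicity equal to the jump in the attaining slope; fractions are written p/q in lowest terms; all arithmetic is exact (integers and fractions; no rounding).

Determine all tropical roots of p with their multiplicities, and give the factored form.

hull edge (i=0, c=-6) to (i=3, c=-5): slope 1/3, span 3
hull edge (i=3, c=-5) to (i=6, c=7): slope 4, span 3
Factored form: p(x) = 7 ⊗ (x ⊕ (-4)) ⊗ (x ⊕ (-4)) ⊗ (x ⊕ (-4)) ⊗ (x ⊕ (-1/3)) ⊗ (x ⊕ (-1/3)) ⊗ (x ⊕ (-1/3))
Answer: roots = -4 (mult 3), -1/3 (mult 3)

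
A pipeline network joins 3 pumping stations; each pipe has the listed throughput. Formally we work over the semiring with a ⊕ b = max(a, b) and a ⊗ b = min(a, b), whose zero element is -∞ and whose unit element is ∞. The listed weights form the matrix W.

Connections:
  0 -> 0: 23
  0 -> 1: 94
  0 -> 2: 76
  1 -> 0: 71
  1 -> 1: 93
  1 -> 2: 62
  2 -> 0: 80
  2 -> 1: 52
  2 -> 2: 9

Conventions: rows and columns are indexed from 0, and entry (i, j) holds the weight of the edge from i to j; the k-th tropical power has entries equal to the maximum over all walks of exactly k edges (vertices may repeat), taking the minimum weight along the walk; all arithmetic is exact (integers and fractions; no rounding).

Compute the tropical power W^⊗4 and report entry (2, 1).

W^⊗2:
  [76, 93, 62]
  [71, 93, 71]
  [52, 80, 76]
W^⊗3:
  [71, 93, 76]
  [71, 93, 71]
  [76, 80, 62]
W^⊗4:
  [76, 93, 71]
  [71, 93, 71]
  [71, 80, 76]
Key observation: the optimum is the walk 2->0->1->1->1, with weight 80 min 94 min 93 min 93 = 80.
Optimal value attained by: walk 2->0->1->1->1.
Answer: (W^⊗4)[2][1] = 80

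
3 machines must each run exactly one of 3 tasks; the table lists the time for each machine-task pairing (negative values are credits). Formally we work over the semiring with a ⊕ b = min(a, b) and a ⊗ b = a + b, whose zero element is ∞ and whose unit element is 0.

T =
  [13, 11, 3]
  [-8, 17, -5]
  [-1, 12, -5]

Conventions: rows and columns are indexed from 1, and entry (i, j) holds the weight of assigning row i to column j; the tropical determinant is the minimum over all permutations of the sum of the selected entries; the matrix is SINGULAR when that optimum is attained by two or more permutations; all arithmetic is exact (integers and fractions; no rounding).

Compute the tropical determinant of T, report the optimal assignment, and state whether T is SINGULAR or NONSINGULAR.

σ = (1, 2, 3): 13 + 17 + (-5) = 25
σ = (1, 3, 2): 13 + (-5) + 12 = 20
σ = (2, 1, 3): 11 + (-8) + (-5) = -2
σ = (2, 3, 1): 11 + (-5) + (-1) = 5
σ = (3, 1, 2): 3 + (-8) + 12 = 7
σ = (3, 2, 1): 3 + 17 + (-1) = 19
Optimal value attained by: σ = (2, 1, 3).
Answer: det⊕(T) = -2; verdict: NONSINGULAR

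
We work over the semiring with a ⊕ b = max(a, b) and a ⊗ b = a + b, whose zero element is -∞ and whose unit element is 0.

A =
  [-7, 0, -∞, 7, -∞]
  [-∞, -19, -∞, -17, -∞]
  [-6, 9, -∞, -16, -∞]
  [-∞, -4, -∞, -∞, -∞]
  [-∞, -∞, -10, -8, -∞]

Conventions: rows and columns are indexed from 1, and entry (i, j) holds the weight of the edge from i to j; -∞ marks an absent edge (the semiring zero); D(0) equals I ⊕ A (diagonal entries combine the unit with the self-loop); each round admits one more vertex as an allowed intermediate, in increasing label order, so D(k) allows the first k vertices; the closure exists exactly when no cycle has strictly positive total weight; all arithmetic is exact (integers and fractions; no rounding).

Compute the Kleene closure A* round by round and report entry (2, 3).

D(0):
  [0, 0, -∞, 7, -∞]
  [-∞, 0, -∞, -17, -∞]
  [-6, 9, 0, -16, -∞]
  [-∞, -4, -∞, 0, -∞]
  [-∞, -∞, -10, -8, 0]
D(1):
  [0, 0, -∞, 7, -∞]
  [-∞, 0, -∞, -17, -∞]
  [-6, 9, 0, 1, -∞]
  [-∞, -4, -∞, 0, -∞]
  [-∞, -∞, -10, -8, 0]
D(2):
  [0, 0, -∞, 7, -∞]
  [-∞, 0, -∞, -17, -∞]
  [-6, 9, 0, 1, -∞]
  [-∞, -4, -∞, 0, -∞]
  [-∞, -∞, -10, -8, 0]
D(3):
  [0, 0, -∞, 7, -∞]
  [-∞, 0, -∞, -17, -∞]
  [-6, 9, 0, 1, -∞]
  [-∞, -4, -∞, 0, -∞]
  [-16, -1, -10, -8, 0]
D(4):
  [0, 3, -∞, 7, -∞]
  [-∞, 0, -∞, -17, -∞]
  [-6, 9, 0, 1, -∞]
  [-∞, -4, -∞, 0, -∞]
  [-16, -1, -10, -8, 0]
D(5):
  [0, 3, -∞, 7, -∞]
  [-∞, 0, -∞, -17, -∞]
  [-6, 9, 0, 1, -∞]
  [-∞, -4, -∞, 0, -∞]
  [-16, -1, -10, -8, 0]
Answer: A*[2][3] = -∞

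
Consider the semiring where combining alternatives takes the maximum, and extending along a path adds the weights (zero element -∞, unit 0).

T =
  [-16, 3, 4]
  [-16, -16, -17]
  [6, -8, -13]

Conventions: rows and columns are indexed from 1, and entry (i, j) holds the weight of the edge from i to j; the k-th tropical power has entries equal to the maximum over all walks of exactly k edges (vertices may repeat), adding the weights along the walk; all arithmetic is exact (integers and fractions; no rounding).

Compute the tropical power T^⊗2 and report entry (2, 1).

T^⊗2:
  [10, -4, -9]
  [-11, -13, -12]
  [-7, 9, 10]
Key observation: the optimum is the walk 2->3->1, with weight (-17) + 6 = -11.
Optimal value attained by: walk 2->3->1.
Answer: (T^⊗2)[2][1] = -11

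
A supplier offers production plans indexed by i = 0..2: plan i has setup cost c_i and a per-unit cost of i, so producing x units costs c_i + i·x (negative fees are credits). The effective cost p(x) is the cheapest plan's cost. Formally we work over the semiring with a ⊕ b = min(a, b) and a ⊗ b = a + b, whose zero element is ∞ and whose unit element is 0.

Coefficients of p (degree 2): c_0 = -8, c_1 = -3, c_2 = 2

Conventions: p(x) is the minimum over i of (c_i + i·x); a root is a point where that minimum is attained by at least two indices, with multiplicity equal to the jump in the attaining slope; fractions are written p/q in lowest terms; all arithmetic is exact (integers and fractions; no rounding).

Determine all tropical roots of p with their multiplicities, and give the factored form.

hull edge (i=0, c=-8) to (i=2, c=2): slope 5, span 2
Factored form: p(x) = 2 ⊗ (x ⊕ (-5)) ⊗ (x ⊕ (-5))
Answer: roots = -5 (mult 2)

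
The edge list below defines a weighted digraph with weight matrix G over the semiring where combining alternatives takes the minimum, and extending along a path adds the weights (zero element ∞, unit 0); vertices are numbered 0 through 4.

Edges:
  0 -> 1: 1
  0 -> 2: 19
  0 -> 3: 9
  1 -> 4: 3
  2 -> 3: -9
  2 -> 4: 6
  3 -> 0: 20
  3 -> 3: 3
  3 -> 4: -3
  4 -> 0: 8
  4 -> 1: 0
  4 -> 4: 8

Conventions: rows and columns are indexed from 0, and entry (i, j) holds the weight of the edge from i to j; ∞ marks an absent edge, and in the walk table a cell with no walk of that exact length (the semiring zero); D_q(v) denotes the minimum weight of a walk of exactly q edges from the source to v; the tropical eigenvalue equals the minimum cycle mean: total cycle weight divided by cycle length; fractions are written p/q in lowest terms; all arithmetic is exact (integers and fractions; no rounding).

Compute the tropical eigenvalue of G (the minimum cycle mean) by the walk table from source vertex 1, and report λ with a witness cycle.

q=0: [∞, 0, ∞, ∞, ∞]
q=1: [∞, ∞, ∞, ∞, 3]
q=2: [11, 3, ∞, ∞, 11]
q=3: [19, 11, 30, 20, 6]
q=4: [14, 6, 38, 21, 14]
q=5: [22, 14, 33, 23, 9]
Optimal cycle mean attained by: cycle 1->4->1, total 3 + 0, length 2.
Answer: λ = 3/2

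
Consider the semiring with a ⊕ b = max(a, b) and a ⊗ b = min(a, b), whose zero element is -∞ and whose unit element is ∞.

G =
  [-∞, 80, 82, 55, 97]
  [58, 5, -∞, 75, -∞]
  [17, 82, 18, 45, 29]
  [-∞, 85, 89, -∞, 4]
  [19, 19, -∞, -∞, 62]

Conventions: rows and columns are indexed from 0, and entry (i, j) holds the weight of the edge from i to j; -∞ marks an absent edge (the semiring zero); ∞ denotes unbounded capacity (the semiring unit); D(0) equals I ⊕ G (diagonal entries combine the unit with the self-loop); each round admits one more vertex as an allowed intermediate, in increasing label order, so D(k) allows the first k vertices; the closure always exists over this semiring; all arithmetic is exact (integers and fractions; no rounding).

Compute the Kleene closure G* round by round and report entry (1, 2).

D(0):
  [∞, 80, 82, 55, 97]
  [58, ∞, -∞, 75, -∞]
  [17, 82, ∞, 45, 29]
  [-∞, 85, 89, ∞, 4]
  [19, 19, -∞, -∞, ∞]
D(1):
  [∞, 80, 82, 55, 97]
  [58, ∞, 58, 75, 58]
  [17, 82, ∞, 45, 29]
  [-∞, 85, 89, ∞, 4]
  [19, 19, 19, 19, ∞]
D(2):
  [∞, 80, 82, 75, 97]
  [58, ∞, 58, 75, 58]
  [58, 82, ∞, 75, 58]
  [58, 85, 89, ∞, 58]
  [19, 19, 19, 19, ∞]
D(3):
  [∞, 82, 82, 75, 97]
  [58, ∞, 58, 75, 58]
  [58, 82, ∞, 75, 58]
  [58, 85, 89, ∞, 58]
  [19, 19, 19, 19, ∞]
D(4):
  [∞, 82, 82, 75, 97]
  [58, ∞, 75, 75, 58]
  [58, 82, ∞, 75, 58]
  [58, 85, 89, ∞, 58]
  [19, 19, 19, 19, ∞]
D(5):
  [∞, 82, 82, 75, 97]
  [58, ∞, 75, 75, 58]
  [58, 82, ∞, 75, 58]
  [58, 85, 89, ∞, 58]
  [19, 19, 19, 19, ∞]
Answer: G*[1][2] = 75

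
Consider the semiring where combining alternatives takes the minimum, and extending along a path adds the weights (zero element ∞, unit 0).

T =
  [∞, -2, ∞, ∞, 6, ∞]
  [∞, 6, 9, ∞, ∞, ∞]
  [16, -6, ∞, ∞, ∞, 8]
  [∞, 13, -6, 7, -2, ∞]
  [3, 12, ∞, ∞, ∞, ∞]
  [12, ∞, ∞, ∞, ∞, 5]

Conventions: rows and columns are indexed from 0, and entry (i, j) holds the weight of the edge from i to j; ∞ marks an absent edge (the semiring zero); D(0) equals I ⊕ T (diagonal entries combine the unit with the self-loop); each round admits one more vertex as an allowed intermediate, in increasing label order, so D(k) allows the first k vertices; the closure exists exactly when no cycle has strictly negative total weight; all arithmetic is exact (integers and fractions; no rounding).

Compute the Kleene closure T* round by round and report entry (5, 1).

D(0):
  [0, -2, ∞, ∞, 6, ∞]
  [∞, 0, 9, ∞, ∞, ∞]
  [16, -6, 0, ∞, ∞, 8]
  [∞, 13, -6, 0, -2, ∞]
  [3, 12, ∞, ∞, 0, ∞]
  [12, ∞, ∞, ∞, ∞, 0]
D(1):
  [0, -2, ∞, ∞, 6, ∞]
  [∞, 0, 9, ∞, ∞, ∞]
  [16, -6, 0, ∞, 22, 8]
  [∞, 13, -6, 0, -2, ∞]
  [3, 1, ∞, ∞, 0, ∞]
  [12, 10, ∞, ∞, 18, 0]
D(2):
  [0, -2, 7, ∞, 6, ∞]
  [∞, 0, 9, ∞, ∞, ∞]
  [16, -6, 0, ∞, 22, 8]
  [∞, 13, -6, 0, -2, ∞]
  [3, 1, 10, ∞, 0, ∞]
  [12, 10, 19, ∞, 18, 0]
D(3):
  [0, -2, 7, ∞, 6, 15]
  [25, 0, 9, ∞, 31, 17]
  [16, -6, 0, ∞, 22, 8]
  [10, -12, -6, 0, -2, 2]
  [3, 1, 10, ∞, 0, 18]
  [12, 10, 19, ∞, 18, 0]
D(4):
  [0, -2, 7, ∞, 6, 15]
  [25, 0, 9, ∞, 31, 17]
  [16, -6, 0, ∞, 22, 8]
  [10, -12, -6, 0, -2, 2]
  [3, 1, 10, ∞, 0, 18]
  [12, 10, 19, ∞, 18, 0]
D(5):
  [0, -2, 7, ∞, 6, 15]
  [25, 0, 9, ∞, 31, 17]
  [16, -6, 0, ∞, 22, 8]
  [1, -12, -6, 0, -2, 2]
  [3, 1, 10, ∞, 0, 18]
  [12, 10, 19, ∞, 18, 0]
D(6):
  [0, -2, 7, ∞, 6, 15]
  [25, 0, 9, ∞, 31, 17]
  [16, -6, 0, ∞, 22, 8]
  [1, -12, -6, 0, -2, 2]
  [3, 1, 10, ∞, 0, 18]
  [12, 10, 19, ∞, 18, 0]
Answer: T*[5][1] = 10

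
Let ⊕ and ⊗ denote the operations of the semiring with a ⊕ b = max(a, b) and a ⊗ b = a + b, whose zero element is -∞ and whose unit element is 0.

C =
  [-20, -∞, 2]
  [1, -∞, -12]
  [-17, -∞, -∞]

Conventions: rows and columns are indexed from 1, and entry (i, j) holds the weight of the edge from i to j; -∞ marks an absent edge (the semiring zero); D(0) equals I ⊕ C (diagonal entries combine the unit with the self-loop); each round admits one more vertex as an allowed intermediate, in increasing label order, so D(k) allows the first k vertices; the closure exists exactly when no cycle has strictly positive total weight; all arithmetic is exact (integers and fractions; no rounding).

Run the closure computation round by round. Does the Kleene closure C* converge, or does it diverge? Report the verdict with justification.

D(0):
  [0, -∞, 2]
  [1, 0, -12]
  [-17, -∞, 0]
D(1):
  [0, -∞, 2]
  [1, 0, 3]
  [-17, -∞, 0]
D(2):
  [0, -∞, 2]
  [1, 0, 3]
  [-17, -∞, 0]
D(3):
  [0, -∞, 2]
  [1, 0, 3]
  [-17, -∞, 0]
Key observation: every diagonal entry stays at the unit through all rounds, so no improving cycle exists.
Answer: CONVERGES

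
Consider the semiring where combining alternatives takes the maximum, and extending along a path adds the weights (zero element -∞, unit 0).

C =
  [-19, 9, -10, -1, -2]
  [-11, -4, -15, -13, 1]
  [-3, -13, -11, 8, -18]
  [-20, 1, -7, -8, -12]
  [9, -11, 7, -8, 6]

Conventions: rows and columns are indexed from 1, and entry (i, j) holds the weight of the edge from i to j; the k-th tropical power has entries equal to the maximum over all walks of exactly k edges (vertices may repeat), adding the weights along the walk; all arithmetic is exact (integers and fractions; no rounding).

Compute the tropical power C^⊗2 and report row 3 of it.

C^⊗2:
  [7, 5, 5, -2, 10]
  [10, -2, 8, -7, 7]
  [-9, 9, 1, 0, -4]
  [-3, -3, -5, 1, 2]
  [15, 18, 13, 15, 12]
Answer: row 3 of C^⊗2 = [-9, 9, 1, 0, -4]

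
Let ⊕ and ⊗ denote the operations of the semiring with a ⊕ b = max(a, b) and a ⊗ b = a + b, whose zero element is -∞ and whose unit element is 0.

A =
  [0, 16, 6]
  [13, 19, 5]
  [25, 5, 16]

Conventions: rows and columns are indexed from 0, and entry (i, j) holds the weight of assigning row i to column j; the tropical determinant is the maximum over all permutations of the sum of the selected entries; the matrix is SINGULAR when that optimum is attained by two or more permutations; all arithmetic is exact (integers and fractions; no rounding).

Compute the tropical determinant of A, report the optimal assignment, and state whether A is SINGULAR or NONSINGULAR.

σ = (0, 1, 2): 0 + 19 + 16 = 35
σ = (0, 2, 1): 0 + 5 + 5 = 10
σ = (1, 0, 2): 16 + 13 + 16 = 45
σ = (1, 2, 0): 16 + 5 + 25 = 46
σ = (2, 0, 1): 6 + 13 + 5 = 24
σ = (2, 1, 0): 6 + 19 + 25 = 50
Optimal value attained by: σ = (2, 1, 0).
Answer: det⊕(A) = 50; verdict: NONSINGULAR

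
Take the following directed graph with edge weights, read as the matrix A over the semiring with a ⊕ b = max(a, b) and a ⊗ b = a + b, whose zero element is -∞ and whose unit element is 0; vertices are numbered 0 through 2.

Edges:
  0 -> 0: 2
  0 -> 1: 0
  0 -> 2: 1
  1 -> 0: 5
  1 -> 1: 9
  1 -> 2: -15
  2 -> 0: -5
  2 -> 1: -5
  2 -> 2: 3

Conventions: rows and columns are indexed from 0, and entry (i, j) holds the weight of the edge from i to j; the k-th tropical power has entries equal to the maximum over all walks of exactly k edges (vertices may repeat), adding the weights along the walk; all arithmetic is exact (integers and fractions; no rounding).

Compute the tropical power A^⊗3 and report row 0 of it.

A^⊗2:
  [5, 9, 4]
  [14, 18, 6]
  [0, 4, 6]
A^⊗3:
  [14, 18, 7]
  [23, 27, 15]
  [9, 13, 9]
Answer: row 0 of A^⊗3 = [14, 18, 7]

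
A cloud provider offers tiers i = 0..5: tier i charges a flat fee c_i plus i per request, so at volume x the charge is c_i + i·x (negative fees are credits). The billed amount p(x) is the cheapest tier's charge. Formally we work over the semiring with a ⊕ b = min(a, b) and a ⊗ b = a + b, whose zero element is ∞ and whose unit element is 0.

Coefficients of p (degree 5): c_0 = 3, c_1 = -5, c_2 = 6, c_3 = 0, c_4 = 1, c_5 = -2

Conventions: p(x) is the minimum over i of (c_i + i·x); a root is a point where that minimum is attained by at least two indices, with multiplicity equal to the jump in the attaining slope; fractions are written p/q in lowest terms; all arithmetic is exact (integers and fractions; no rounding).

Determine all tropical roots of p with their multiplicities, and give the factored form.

hull edge (i=0, c=3) to (i=1, c=-5): slope -8, span 1
hull edge (i=1, c=-5) to (i=5, c=-2): slope 3/4, span 4
Factored form: p(x) = -2 ⊗ (x ⊕ (-3/4)) ⊗ (x ⊕ (-3/4)) ⊗ (x ⊕ (-3/4)) ⊗ (x ⊕ (-3/4)) ⊗ (x ⊕ 8)
Answer: roots = -3/4 (mult 4), 8 (mult 1)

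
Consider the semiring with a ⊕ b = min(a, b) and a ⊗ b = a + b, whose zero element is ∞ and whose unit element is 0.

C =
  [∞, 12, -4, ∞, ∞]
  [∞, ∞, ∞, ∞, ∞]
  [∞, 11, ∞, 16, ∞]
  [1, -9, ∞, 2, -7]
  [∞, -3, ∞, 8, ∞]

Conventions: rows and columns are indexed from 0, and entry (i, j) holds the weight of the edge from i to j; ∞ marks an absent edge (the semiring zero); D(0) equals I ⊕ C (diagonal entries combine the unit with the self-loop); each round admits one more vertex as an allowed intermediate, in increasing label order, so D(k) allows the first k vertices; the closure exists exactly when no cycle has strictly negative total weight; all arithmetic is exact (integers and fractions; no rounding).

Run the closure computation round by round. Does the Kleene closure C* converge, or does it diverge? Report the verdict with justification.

D(0):
  [0, 12, -4, ∞, ∞]
  [∞, 0, ∞, ∞, ∞]
  [∞, 11, 0, 16, ∞]
  [1, -9, ∞, 0, -7]
  [∞, -3, ∞, 8, 0]
D(1):
  [0, 12, -4, ∞, ∞]
  [∞, 0, ∞, ∞, ∞]
  [∞, 11, 0, 16, ∞]
  [1, -9, -3, 0, -7]
  [∞, -3, ∞, 8, 0]
D(2):
  [0, 12, -4, ∞, ∞]
  [∞, 0, ∞, ∞, ∞]
  [∞, 11, 0, 16, ∞]
  [1, -9, -3, 0, -7]
  [∞, -3, ∞, 8, 0]
D(3):
  [0, 7, -4, 12, ∞]
  [∞, 0, ∞, ∞, ∞]
  [∞, 11, 0, 16, ∞]
  [1, -9, -3, 0, -7]
  [∞, -3, ∞, 8, 0]
D(4):
  [0, 3, -4, 12, 5]
  [∞, 0, ∞, ∞, ∞]
  [17, 7, 0, 16, 9]
  [1, -9, -3, 0, -7]
  [9, -3, 5, 8, 0]
D(5):
  [0, 2, -4, 12, 5]
  [∞, 0, ∞, ∞, ∞]
  [17, 6, 0, 16, 9]
  [1, -10, -3, 0, -7]
  [9, -3, 5, 8, 0]
Key observation: every diagonal entry stays at the unit through all rounds, so no improving cycle exists.
Answer: CONVERGES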